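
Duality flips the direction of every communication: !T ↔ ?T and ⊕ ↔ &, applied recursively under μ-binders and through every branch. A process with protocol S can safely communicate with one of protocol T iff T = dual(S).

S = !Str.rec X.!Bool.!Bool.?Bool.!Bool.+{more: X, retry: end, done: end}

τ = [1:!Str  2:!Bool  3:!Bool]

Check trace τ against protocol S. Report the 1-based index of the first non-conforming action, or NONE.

step 1: !Str  ✓  residual = rec X.…
step 2: !Bool  ✓  residual = !Bool.?Bool.!Bool.+{more: rec X.…, retry: end, done: end}
step 3: !Bool  ✓  residual = ?Bool.!Bool.+{more: rec X.…, retry: end, done: end}
trace exhausted — no violation

NONE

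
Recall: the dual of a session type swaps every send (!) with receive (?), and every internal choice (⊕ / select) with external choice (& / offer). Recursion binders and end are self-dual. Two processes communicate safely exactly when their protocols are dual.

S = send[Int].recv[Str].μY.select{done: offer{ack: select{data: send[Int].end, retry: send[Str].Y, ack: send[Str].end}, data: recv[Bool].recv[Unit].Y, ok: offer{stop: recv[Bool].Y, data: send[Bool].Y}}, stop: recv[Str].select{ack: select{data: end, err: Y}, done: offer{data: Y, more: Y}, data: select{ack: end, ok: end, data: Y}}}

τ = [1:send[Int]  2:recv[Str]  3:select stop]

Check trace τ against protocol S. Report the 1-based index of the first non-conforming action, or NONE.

NONE

[1] send[Int]  match  state: recv[Str].μY.…
[2] recv[Str]  match  state: μY.…
[3] select stop  match  state: recv[Str].select{ack: select{data: end, err: μY.…}, done: offer{data: μY.…, more: μY.…}, data: select{ack: end, ok: end, data: μY.…}}
τ conforms to S (length 3)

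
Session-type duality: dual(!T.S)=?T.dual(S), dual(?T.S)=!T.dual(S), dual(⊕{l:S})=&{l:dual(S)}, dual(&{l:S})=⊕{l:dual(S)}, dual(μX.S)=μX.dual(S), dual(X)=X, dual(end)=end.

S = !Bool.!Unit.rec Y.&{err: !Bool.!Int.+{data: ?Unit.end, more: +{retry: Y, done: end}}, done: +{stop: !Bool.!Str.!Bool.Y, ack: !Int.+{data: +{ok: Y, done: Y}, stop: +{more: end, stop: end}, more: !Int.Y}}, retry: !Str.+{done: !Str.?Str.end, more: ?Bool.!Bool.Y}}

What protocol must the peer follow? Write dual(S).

!Bool ↦ ?Bool
  !Unit ↦ ?Unit
    rec Y ↦ rec Y  (μ self-dual)
      &{err,done,retry} ↦ +{err,done,retry}  (offer→select)
        • err:
          !Bool ↦ ?Bool
            !Int ↦ ?Int
              +{data,more} ↦ &{data,more}  (⊕→&)
                • data:
                  ?Unit ↦ !Unit
                    end ↦ end
                • more:
                  +{retry,done} ↦ &{retry,done}  (⊕→&)
                    • retry:
                      Y ↦ Y
                    • done:
                      end ↦ end
        • done:
          +{stop,ack} ↦ &{stop,ack}  (⊕→&)
            • stop:
              !Bool ↦ ?Bool
                !Str ↦ ?Str
                  !Bool ↦ ?Bool
                    Y ↦ Y
            • ack:
              !Int ↦ ?Int
                +{data,stop,more} ↦ &{data,stop,more}  (⊕→&)
                  • data:
                    +{ok,done} ↦ &{ok,done}  (⊕→&)
                      • ok:
                        Y ↦ Y
                      • done:
                        Y ↦ Y
                  • stop:
                    +{more,stop} ↦ &{more,stop}  (⊕→&)
                      • more:
                        end ↦ end
                      • stop:
                        end ↦ end
                  • more:
                    !Int ↦ ?Int
                      Y ↦ Y
        • retry:
          !Str ↦ ?Str
            +{done,more} ↦ &{done,more}  (⊕→&)
              • done:
                !Str ↦ ?Str
                  ?Str ↦ !Str
                    end ↦ end
              • more:
                ?Bool ↦ !Bool
                  !Bool ↦ ?Bool
                    Y ↦ Y

?Bool.?Unit.rec Y.+{err: ?Bool.?Int.&{data: !Unit.end, more: &{retry: Y, done: end}}, done: &{stop: ?Bool.?Str.?Bool.Y, ack: ?Int.&{data: &{ok: Y, done: Y}, stop: &{more: end, stop: end}, more: ?Int.Y}}, retry: ?Str.&{done: ?Str.!Str.end, more: !Bool.?Bool.Y}}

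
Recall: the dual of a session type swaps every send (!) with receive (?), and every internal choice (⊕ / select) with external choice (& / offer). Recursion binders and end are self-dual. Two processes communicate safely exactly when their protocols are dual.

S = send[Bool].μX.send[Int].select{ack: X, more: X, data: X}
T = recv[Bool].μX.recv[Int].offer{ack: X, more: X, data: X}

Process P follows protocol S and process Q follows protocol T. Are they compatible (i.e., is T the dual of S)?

YES

send[Bool] | recv[Bool]  ✓
  μX | μX  ✓ (rec unchanged)
    send[Int] | recv[Int]  ✓
      select{ack,more,data} | offer{ack,more,data}  ✓ label sets agree
        [ack]
          X | X  ✓
        [more]
          X | X  ✓
        [data]
          X | X  ✓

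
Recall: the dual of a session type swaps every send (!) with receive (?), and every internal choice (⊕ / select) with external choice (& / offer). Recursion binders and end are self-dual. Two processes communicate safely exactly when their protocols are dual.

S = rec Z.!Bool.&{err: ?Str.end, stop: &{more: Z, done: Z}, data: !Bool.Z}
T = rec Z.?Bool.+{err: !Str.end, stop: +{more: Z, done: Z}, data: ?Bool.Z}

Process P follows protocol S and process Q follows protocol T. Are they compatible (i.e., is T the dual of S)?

YES

rec Z vs rec Z  ✓ (μ self-dual)
  !Bool vs ?Bool  ✓
    &{err,stop,data} vs +{err,stop,data}  ✓ label sets agree
      [err]
        ?Str vs !Str  ✓
          end vs end  ✓
      [stop]
        &{more,done} vs +{more,done}  ✓ label sets agree
          [more]
            Z vs Z  ✓
          [done]
            Z vs Z  ✓
      [data]
        !Bool vs ?Bool  ✓
          Z vs Z  ✓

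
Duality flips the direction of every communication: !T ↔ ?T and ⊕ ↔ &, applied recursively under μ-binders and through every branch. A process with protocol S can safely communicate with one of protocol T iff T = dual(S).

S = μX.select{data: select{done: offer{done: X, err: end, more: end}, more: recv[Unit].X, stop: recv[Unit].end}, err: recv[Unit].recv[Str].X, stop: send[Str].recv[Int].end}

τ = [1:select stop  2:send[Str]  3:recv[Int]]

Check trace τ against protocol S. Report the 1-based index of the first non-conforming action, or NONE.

step 1: select stop  ok  cont: send[Str].recv[Int].end
step 2: send[Str]  ok  cont: recv[Int].end
step 3: recv[Int]  ok  cont: end
trace exhausted — no violation

NONE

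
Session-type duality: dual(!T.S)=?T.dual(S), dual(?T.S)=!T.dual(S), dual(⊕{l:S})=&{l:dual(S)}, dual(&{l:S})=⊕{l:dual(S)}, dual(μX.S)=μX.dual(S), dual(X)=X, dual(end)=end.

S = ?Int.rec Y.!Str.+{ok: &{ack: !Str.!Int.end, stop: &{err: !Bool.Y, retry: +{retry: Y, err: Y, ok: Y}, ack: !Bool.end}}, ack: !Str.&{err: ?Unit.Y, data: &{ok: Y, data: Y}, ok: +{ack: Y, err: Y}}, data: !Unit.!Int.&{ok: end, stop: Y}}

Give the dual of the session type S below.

?Int ↦ !Int
  rec Y ↦ rec Y  (binder kept)
    !Str ↦ ?Str
      +{ok,ack,data} ↦ &{ok,ack,data}  (internal→external)
        [ok]
          &{ack,stop} ↦ +{ack,stop}  (&→⊕)
            [ack]
              !Str ↦ ?Str
                !Int ↦ ?Int
                  dual(end) = end
            [stop]
              &{err,retry,ack} ↦ +{err,retry,ack}  (&→⊕)
                [err]
                  !Bool ↦ ?Bool
                    dual(Y) = Y
                [retry]
                  +{retry,err,ok} ↦ &{retry,err,ok}  (internal→external)
                    [retry]
                      dual(Y) = Y
                    [err]
                      dual(Y) = Y
                    [ok]
                      dual(Y) = Y
                [ack]
                  !Bool ↦ ?Bool
                    dual(end) = end
        [ack]
          !Str ↦ ?Str
            &{err,data,ok} ↦ +{err,data,ok}  (&→⊕)
              [err]
                ?Unit ↦ !Unit
                  dual(Y) = Y
              [data]
                &{ok,data} ↦ +{ok,data}  (&→⊕)
                  [ok]
                    dual(Y) = Y
                  [data]
                    dual(Y) = Y
              [ok]
                +{ack,err} ↦ &{ack,err}  (internal→external)
                  [ack]
                    dual(Y) = Y
                  [err]
                    dual(Y) = Y
        [data]
          !Unit ↦ ?Unit
            !Int ↦ ?Int
              &{ok,stop} ↦ +{ok,stop}  (&→⊕)
                [ok]
                  dual(end) = end
                [stop]
                  dual(Y) = Y

!Int.rec Y.?Str.&{ok: +{ack: ?Str.?Int.end, stop: +{err: ?Bool.Y, retry: &{retry: Y, err: Y, ok: Y}, ack: ?Bool.end}}, ack: ?Str.+{err: !Unit.Y, data: +{ok: Y, data: Y}, ok: &{ack: Y, err: Y}}, data: ?Unit.?Int.+{ok: end, stop: Y}}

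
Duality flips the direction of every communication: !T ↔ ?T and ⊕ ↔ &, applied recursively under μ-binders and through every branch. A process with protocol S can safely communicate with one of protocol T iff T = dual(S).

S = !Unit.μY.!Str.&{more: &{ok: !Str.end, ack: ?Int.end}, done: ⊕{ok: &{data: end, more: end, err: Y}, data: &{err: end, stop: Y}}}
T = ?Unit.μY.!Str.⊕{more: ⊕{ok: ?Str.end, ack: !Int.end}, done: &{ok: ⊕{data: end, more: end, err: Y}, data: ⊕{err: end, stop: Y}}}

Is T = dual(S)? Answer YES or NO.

!Unit | ?Unit  ✓
  μY | μY  ✓ (binder kept)
    !Str | !Str  ✗ same direction on both sides — not dual

NO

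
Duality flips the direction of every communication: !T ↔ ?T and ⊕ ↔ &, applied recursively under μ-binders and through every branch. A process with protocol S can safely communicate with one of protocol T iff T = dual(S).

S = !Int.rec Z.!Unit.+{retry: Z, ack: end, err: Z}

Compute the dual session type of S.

?Int.rec Z.?Unit.&{retry: Z, ack: end, err: Z}

!Int ↦ ?Int
  rec Z ↦ rec Z  (binder kept)
    !Unit ↦ ?Unit
      +{retry,ack,err} ↦ &{retry,ack,err}  (select→offer)
        case retry:
          dual(Z) = Z
        case ack:
          dual(end) = end
        case err:
          dual(Z) = Z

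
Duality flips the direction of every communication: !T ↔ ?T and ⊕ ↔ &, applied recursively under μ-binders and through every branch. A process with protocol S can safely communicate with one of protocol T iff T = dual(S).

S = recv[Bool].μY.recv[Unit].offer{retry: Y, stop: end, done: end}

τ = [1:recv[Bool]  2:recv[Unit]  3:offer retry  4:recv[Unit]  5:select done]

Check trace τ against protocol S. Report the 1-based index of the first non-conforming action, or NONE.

step 1: recv[Bool]  match  now at μY.…
step 2: recv[Unit]  match  now at offer{retry: μY.…, stop: end, done: end}
step 3: offer retry  match  now at μY.…
step 4: recv[Unit]  match  now at offer{retry: μY.…, stop: end, done: end}
step 5: got select done, protocol expects offer retry or offer stop or offer done  ✗

5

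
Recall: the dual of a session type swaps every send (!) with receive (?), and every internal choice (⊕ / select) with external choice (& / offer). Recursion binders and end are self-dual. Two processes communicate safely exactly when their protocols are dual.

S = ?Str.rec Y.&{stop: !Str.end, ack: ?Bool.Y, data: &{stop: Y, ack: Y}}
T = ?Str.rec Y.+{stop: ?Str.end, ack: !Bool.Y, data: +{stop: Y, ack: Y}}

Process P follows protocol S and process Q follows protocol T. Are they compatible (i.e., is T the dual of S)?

NO

?Str vs ?Str  ✗ same direction on both sides — not dual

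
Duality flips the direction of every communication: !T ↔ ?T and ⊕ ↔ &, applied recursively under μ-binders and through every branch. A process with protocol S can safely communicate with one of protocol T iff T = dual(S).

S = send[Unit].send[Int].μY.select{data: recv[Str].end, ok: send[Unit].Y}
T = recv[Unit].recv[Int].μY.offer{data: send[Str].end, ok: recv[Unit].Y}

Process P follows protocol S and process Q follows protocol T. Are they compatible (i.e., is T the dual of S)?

send[Unit] ‖ recv[Unit]  match
  send[Int] ‖ recv[Int]  match
    μY ‖ μY  match (binder kept)
      select{data,ok} ‖ offer{data,ok}  match same labels
        [data]
          recv[Str] ‖ send[Str]  match
            end ‖ end  match
        [ok]
          send[Unit] ‖ recv[Unit]  match
            Y ‖ Y  match

YES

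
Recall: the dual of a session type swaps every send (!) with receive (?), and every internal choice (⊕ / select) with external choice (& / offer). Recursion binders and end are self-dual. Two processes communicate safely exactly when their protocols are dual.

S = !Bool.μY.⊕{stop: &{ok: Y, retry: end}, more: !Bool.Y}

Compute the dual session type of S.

?Bool.μY.&{stop: ⊕{ok: Y, retry: end}, more: ?Bool.Y}

!Bool = ?Bool
  μY = μY  (μ self-dual)
    ⊕{stop,more} = &{stop,more}  (⊕→&)
      [stop]
        &{ok,retry} = ⊕{ok,retry}  (&→⊕)
          [ok]
            Y ↦ Y
          [retry]
            end ↦ end
      [more]
        !Bool = ?Bool
          Y ↦ Y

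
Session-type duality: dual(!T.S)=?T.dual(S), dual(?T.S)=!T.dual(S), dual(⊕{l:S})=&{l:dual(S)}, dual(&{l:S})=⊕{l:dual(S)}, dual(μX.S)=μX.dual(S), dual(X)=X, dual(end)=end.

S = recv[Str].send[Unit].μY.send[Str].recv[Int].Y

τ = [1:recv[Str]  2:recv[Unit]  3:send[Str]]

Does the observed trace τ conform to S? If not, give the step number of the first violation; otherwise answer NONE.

2

@1 recv[Str]  match  state: send[Unit].μY.…
@2 got recv[Unit], protocol expects send[Unit]  ✗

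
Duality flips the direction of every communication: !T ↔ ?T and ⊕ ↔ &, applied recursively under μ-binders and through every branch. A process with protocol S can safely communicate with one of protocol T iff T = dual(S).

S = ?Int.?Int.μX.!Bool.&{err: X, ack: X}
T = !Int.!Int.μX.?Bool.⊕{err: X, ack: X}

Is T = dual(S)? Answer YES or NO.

YES

?Int vs !Int  ok
  ?Int vs !Int  ok
    μX vs μX  ok (binder kept)
      !Bool vs ?Bool  ok
        &{err,ack} vs ⊕{err,ack}  ok label sets agree
          • err:
            X vs X  ok
          • ack:
            X vs X  ok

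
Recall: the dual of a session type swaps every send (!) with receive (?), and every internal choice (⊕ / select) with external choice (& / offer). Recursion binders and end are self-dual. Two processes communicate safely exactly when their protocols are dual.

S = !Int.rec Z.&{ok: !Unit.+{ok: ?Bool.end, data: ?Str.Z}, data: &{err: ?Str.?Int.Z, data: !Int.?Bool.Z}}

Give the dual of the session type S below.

!Int = ?Int
  rec Z = rec Z  (rec unchanged)
    &{ok,data} = +{ok,data}  (&→⊕)
      [ok]
        !Unit = ?Unit
          +{ok,data} = &{ok,data}  (⊕→&)
            [ok]
              ?Bool = !Bool
                end ↦ end
            [data]
              ?Str = !Str
                Z ↦ Z
      [data]
        &{err,data} = +{err,data}  (&→⊕)
          [err]
            ?Str = !Str
              ?Int = !Int
                Z ↦ Z
          [data]
            !Int = ?Int
              ?Bool = !Bool
                Z ↦ Z

?Int.rec Z.+{ok: ?Unit.&{ok: !Bool.end, data: !Str.Z}, data: +{err: !Str.!Int.Z, data: ?Int.!Bool.Z}}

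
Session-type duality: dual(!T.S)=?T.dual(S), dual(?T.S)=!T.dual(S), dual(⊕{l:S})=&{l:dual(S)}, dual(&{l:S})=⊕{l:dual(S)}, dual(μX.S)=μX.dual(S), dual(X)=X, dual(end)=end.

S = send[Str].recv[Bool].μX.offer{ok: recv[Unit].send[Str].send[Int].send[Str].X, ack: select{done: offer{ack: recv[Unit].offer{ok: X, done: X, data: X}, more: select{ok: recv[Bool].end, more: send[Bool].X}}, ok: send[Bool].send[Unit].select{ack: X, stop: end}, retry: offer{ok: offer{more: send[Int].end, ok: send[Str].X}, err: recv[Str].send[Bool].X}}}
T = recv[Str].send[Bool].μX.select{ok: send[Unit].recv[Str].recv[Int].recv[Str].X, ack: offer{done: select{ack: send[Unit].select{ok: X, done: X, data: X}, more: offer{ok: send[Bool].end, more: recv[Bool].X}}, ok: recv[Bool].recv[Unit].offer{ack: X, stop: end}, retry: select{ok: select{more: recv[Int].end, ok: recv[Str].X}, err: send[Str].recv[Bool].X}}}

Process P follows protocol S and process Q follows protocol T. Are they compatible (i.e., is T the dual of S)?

YES

send[Str] ‖ recv[Str]  ✓
  recv[Bool] ‖ send[Bool]  ✓
    μX ‖ μX  ✓ (rec unchanged)
      offer{ok,ack} ‖ select{ok,ack}  ✓ same labels
        case ok:
          recv[Unit] ‖ send[Unit]  ✓
            send[Str] ‖ recv[Str]  ✓
              send[Int] ‖ recv[Int]  ✓
                send[Str] ‖ recv[Str]  ✓
                  X ‖ X  ✓
        case ack:
          select{done,ok,retry} ‖ offer{done,ok,retry}  ✓ same labels
            case done:
              offer{ack,more} ‖ select{ack,more}  ✓ same labels
                case ack:
                  recv[Unit] ‖ send[Unit]  ✓
                    offer{ok,done,data} ‖ select{ok,done,data}  ✓ same labels
                      case ok:
                        X ‖ X  ✓
                      case done:
                        X ‖ X  ✓
                      case data:
                        X ‖ X  ✓
                case more:
                  select{ok,more} ‖ offer{ok,more}  ✓ same labels
                    case ok:
                      recv[Bool] ‖ send[Bool]  ✓
                        end ‖ end  ✓
                    case more:
                      send[Bool] ‖ recv[Bool]  ✓
                        X ‖ X  ✓
            case ok:
              send[Bool] ‖ recv[Bool]  ✓
                send[Unit] ‖ recv[Unit]  ✓
                  select{ack,stop} ‖ offer{ack,stop}  ✓ same labels
                    case ack:
                      X ‖ X  ✓
                    case stop:
                      end ‖ end  ✓
            case retry:
              offer{ok,err} ‖ select{ok,err}  ✓ same labels
                case ok:
                  offer{more,ok} ‖ select{more,ok}  ✓ same labels
                    case more:
                      send[Int] ‖ recv[Int]  ✓
                        end ‖ end  ✓
                    case ok:
                      send[Str] ‖ recv[Str]  ✓
                        X ‖ X  ✓
                case err:
                  recv[Str] ‖ send[Str]  ✓
                    send[Bool] ‖ recv[Bool]  ✓
                      X ‖ X  ✓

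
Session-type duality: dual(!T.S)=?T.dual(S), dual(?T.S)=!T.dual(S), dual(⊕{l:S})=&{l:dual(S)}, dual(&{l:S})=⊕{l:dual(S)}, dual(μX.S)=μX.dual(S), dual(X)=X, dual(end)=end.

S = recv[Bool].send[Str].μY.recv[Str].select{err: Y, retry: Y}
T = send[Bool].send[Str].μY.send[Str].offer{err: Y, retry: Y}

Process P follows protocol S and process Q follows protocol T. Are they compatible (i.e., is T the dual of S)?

NO

recv[Bool] | send[Bool]  ok
  send[Str] | send[Str]  ✗ same direction on both sides — not dual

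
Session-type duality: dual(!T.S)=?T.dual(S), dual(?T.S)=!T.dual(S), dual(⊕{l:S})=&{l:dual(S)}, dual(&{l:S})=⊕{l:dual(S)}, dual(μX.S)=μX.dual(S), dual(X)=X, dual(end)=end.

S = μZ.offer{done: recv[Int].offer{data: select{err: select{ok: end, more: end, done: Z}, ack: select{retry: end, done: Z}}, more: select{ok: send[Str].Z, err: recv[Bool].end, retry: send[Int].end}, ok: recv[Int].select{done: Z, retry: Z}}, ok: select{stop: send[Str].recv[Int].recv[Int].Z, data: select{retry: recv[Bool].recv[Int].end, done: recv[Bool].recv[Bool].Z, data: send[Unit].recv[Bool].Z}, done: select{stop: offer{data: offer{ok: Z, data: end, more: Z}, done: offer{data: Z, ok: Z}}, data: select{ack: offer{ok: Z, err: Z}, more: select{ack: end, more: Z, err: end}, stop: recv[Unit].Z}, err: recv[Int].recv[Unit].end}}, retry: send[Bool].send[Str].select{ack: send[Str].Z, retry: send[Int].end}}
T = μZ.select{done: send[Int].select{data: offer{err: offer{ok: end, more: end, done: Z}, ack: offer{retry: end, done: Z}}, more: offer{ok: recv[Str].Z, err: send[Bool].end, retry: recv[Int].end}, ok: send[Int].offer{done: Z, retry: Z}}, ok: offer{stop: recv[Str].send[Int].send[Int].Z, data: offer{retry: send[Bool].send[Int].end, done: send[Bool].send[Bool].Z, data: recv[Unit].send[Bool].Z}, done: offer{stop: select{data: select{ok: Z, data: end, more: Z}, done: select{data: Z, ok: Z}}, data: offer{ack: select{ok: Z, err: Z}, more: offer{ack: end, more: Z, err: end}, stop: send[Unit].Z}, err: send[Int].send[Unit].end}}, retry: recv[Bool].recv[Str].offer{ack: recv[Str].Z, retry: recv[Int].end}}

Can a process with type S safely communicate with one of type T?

μZ | μZ  ✓ (rec unchanged)
  offer{done,ok,retry} | select{done,ok,retry}  ✓ same labels
    [done]
      recv[Int] | send[Int]  ✓
        offer{data,more,ok} | select{data,more,ok}  ✓ same labels
          [data]
            select{err,ack} | offer{err,ack}  ✓ same labels
              [err]
                select{ok,more,done} | offer{ok,more,done}  ✓ same labels
                  [ok]
                    end | end  ✓
                  [more]
                    end | end  ✓
                  [done]
                    Z | Z  ✓
              [ack]
                select{retry,done} | offer{retry,done}  ✓ same labels
                  [retry]
                    end | end  ✓
                  [done]
                    Z | Z  ✓
          [more]
            select{ok,err,retry} | offer{ok,err,retry}  ✓ same labels
              [ok]
                send[Str] | recv[Str]  ✓
                  Z | Z  ✓
              [err]
                recv[Bool] | send[Bool]  ✓
                  end | end  ✓
              [retry]
                send[Int] | recv[Int]  ✓
                  end | end  ✓
          [ok]
            recv[Int] | send[Int]  ✓
              select{done,retry} | offer{done,retry}  ✓ same labels
                [done]
                  Z | Z  ✓
                [retry]
                  Z | Z  ✓
    [ok]
      select{stop,data,done} | offer{stop,data,done}  ✓ same labels
        [stop]
          send[Str] | recv[Str]  ✓
            recv[Int] | send[Int]  ✓
              recv[Int] | send[Int]  ✓
                Z | Z  ✓
        [data]
          select{retry,done,data} | offer{retry,done,data}  ✓ same labels
            [retry]
              recv[Bool] | send[Bool]  ✓
                recv[Int] | send[Int]  ✓
                  end | end  ✓
            [done]
              recv[Bool] | send[Bool]  ✓
                recv[Bool] | send[Bool]  ✓
                  Z | Z  ✓
            [data]
              send[Unit] | recv[Unit]  ✓
                recv[Bool] | send[Bool]  ✓
                  Z | Z  ✓
        [done]
          select{stop,data,err} | offer{stop,data,err}  ✓ same labels
            [stop]
              offer{data,done} | select{data,done}  ✓ same labels
                [data]
                  offer{ok,data,more} | select{ok,data,more}  ✓ same labels
                    [ok]
                      Z | Z  ✓
                    [data]
                      end | end  ✓
                    [more]
                      Z | Z  ✓
                [done]
                  offer{data,ok} | select{data,ok}  ✓ same labels
                    [data]
                      Z | Z  ✓
                    [ok]
                      Z | Z  ✓
            [data]
              select{ack,more,stop} | offer{ack,more,stop}  ✓ same labels
                [ack]
                  offer{ok,err} | select{ok,err}  ✓ same labels
                    [ok]
                      Z | Z  ✓
                    [err]
                      Z | Z  ✓
                [more]
                  select{ack,more,err} | offer{ack,more,err}  ✓ same labels
                    [ack]
                      end | end  ✓
                    [more]
                      Z | Z  ✓
                    [err]
                      end | end  ✓
                [stop]
                  recv[Unit] | send[Unit]  ✓
                    Z | Z  ✓
            [err]
              recv[Int] | send[Int]  ✓
                recv[Unit] | send[Unit]  ✓
                  end | end  ✓
    [retry]
      send[Bool] | recv[Bool]  ✓
        send[Str] | recv[Str]  ✓
          select{ack,retry} | offer{ack,retry}  ✓ same labels
            [ack]
              send[Str] | recv[Str]  ✓
                Z | Z  ✓
            [retry]
              send[Int] | recv[Int]  ✓
                end | end  ✓

YES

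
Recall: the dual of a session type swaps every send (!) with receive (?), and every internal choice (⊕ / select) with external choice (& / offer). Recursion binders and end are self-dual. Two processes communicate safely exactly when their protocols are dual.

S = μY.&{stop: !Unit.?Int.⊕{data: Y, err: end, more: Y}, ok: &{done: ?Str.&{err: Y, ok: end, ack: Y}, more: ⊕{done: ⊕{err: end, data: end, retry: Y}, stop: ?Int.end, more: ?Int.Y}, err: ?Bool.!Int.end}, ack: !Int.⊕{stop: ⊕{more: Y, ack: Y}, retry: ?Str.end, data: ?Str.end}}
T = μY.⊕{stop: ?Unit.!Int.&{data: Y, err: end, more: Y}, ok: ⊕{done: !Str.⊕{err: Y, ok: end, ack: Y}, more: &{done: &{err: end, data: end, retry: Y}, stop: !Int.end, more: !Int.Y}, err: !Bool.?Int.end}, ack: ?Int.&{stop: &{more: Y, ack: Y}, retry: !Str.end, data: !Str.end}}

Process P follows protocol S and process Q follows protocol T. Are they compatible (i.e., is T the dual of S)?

YES

μY vs μY  ✓ (μ self-dual)
  &{stop,ok,ack} vs ⊕{stop,ok,ack}  ✓ same labels
    case stop:
      !Unit vs ?Unit  ✓
        ?Int vs !Int  ✓
          ⊕{data,err,more} vs &{data,err,more}  ✓ same labels
            case data:
              Y vs Y  ✓
            case err:
              end vs end  ✓
            case more:
              Y vs Y  ✓
    case ok:
      &{done,more,err} vs ⊕{done,more,err}  ✓ same labels
        case done:
          ?Str vs !Str  ✓
            &{err,ok,ack} vs ⊕{err,ok,ack}  ✓ same labels
              case err:
                Y vs Y  ✓
              case ok:
                end vs end  ✓
              case ack:
                Y vs Y  ✓
        case more:
          ⊕{done,stop,more} vs &{done,stop,more}  ✓ same labels
            case done:
              ⊕{err,data,retry} vs &{err,data,retry}  ✓ same labels
                case err:
                  end vs end  ✓
                case data:
                  end vs end  ✓
                case retry:
                  Y vs Y  ✓
            case stop:
              ?Int vs !Int  ✓
                end vs end  ✓
            case more:
              ?Int vs !Int  ✓
                Y vs Y  ✓
        case err:
          ?Bool vs !Bool  ✓
            !Int vs ?Int  ✓
              end vs end  ✓
    case ack:
      !Int vs ?Int  ✓
        ⊕{stop,retry,data} vs &{stop,retry,data}  ✓ same labels
          case stop:
            ⊕{more,ack} vs &{more,ack}  ✓ same labels
              case more:
                Y vs Y  ✓
              case ack:
                Y vs Y  ✓
          case retry:
            ?Str vs !Str  ✓
              end vs end  ✓
          case data:
            ?Str vs !Str  ✓
              end vs end  ✓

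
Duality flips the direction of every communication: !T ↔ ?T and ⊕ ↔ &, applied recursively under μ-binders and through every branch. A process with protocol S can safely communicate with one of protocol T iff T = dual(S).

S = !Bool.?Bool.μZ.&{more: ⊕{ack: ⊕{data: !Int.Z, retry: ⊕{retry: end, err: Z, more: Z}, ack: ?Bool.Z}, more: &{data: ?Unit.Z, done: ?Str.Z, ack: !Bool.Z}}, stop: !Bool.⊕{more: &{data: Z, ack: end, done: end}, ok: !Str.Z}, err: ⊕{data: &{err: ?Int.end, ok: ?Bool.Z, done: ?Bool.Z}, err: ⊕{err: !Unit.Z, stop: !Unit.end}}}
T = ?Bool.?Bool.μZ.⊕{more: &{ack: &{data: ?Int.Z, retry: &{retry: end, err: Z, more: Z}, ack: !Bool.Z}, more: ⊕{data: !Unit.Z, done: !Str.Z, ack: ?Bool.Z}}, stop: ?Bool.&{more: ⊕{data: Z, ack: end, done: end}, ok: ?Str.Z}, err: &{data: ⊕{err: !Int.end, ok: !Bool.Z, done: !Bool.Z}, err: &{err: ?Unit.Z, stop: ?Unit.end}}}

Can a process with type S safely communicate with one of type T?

NO

!Bool ‖ ?Bool  ✓
  ?Bool ‖ ?Bool  ✗ same direction on both sides — not dual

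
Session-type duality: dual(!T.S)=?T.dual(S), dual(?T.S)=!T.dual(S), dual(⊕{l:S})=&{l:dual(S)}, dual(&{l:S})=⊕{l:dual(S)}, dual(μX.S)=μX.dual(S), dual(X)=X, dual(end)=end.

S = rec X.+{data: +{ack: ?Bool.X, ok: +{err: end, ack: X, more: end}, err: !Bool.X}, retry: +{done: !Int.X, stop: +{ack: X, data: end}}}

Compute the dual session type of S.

rec X ↦ rec X  (binder kept)
  +{data,retry} ↦ &{data,retry}  (select→offer)
    • data:
      +{ack,ok,err} ↦ &{ack,ok,err}  (select→offer)
        • ack:
          ?Bool ↦ !Bool
            X ↦ X
        • ok:
          +{err,ack,more} ↦ &{err,ack,more}  (select→offer)
            • err:
              end ↦ end
            • ack:
              X ↦ X
            • more:
              end ↦ end
        • err:
          !Bool ↦ ?Bool
            X ↦ X
    • retry:
      +{done,stop} ↦ &{done,stop}  (select→offer)
        • done:
          !Int ↦ ?Int
            X ↦ X
        • stop:
          +{ack,data} ↦ &{ack,data}  (select→offer)
            • ack:
              X ↦ X
            • data:
              end ↦ end

rec X.&{data: &{ack: !Bool.X, ok: &{err: end, ack: X, more: end}, err: ?Bool.X}, retry: &{done: ?Int.X, stop: &{ack: X, data: end}}}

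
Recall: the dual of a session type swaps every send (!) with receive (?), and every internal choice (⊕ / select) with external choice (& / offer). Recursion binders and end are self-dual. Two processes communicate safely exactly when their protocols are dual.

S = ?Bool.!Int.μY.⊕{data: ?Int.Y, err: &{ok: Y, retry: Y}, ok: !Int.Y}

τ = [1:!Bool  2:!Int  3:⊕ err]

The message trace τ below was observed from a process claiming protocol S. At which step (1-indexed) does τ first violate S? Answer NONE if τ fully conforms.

step 1: got !Bool, protocol expects ?Bool  ✗

1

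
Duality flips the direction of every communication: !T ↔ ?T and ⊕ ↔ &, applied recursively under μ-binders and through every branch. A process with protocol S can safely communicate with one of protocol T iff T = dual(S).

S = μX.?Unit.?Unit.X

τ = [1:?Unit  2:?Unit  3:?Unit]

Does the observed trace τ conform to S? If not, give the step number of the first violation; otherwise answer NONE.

NONE

@1 ?Unit  match  state: ?Unit.μX.…
@2 ?Unit  match  state: μX.…
@3 ?Unit  match  state: ?Unit.μX.…
τ conforms to S (length 3)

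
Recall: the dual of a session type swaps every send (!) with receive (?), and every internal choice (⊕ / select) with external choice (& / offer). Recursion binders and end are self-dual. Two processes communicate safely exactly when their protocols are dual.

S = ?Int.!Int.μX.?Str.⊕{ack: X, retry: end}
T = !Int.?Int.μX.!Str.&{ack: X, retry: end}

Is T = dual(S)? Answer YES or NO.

YES

?Int ‖ !Int  ✓
  !Int ‖ ?Int  ✓
    μX ‖ μX  ✓ (μ self-dual)
      ?Str ‖ !Str  ✓
        ⊕{ack,retry} ‖ &{ack,retry}  ✓ label sets agree
          case ack:
            X ‖ X  ✓
          case retry:
            end ‖ end  ✓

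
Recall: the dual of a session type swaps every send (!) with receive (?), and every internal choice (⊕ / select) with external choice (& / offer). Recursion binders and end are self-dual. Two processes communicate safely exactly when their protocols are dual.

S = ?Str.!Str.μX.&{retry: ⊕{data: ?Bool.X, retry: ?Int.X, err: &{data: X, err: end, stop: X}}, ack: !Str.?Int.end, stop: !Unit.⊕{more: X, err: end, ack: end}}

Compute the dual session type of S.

!Str.?Str.μX.⊕{retry: &{data: !Bool.X, retry: !Int.X, err: ⊕{data: X, err: end, stop: X}}, ack: ?Str.!Int.end, stop: ?Unit.&{more: X, err: end, ack: end}}

?Str = !Str
  !Str = ?Str
    μX = μX  (rec unchanged)
      &{retry,ack,stop} = ⊕{retry,ack,stop}  (&→⊕)
        • retry:
          ⊕{data,retry,err} = &{data,retry,err}  (select→offer)
            • data:
              ?Bool = !Bool
                X ↦ X
            • retry:
              ?Int = !Int
                X ↦ X
            • err:
              &{data,err,stop} = ⊕{data,err,stop}  (&→⊕)
                • data:
                  X ↦ X
                • err:
                  end ↦ end
                • stop:
                  X ↦ X
        • ack:
          !Str = ?Str
            ?Int = !Int
              end ↦ end
        • stop:
          !Unit = ?Unit
            ⊕{more,err,ack} = &{more,err,ack}  (select→offer)
              • more:
                X ↦ X
              • err:
                end ↦ end
              • ack:
                end ↦ end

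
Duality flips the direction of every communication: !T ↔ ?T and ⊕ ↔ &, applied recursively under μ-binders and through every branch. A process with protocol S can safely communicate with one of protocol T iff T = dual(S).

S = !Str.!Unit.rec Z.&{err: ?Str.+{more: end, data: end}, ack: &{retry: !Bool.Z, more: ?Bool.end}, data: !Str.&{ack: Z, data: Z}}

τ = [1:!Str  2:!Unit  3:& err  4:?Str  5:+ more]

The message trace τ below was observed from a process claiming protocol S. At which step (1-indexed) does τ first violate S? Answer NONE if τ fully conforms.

step 1: !Str  ✓  cont: !Unit.rec Z.…
step 2: !Unit  ✓  cont: rec Z.…
step 3: & err  ✓  cont: ?Str.+{more: end, data: end}
step 4: ?Str  ✓  cont: +{more: end, data: end}
step 5: + more  ✓  cont: end
trace exhausted — no violation

NONE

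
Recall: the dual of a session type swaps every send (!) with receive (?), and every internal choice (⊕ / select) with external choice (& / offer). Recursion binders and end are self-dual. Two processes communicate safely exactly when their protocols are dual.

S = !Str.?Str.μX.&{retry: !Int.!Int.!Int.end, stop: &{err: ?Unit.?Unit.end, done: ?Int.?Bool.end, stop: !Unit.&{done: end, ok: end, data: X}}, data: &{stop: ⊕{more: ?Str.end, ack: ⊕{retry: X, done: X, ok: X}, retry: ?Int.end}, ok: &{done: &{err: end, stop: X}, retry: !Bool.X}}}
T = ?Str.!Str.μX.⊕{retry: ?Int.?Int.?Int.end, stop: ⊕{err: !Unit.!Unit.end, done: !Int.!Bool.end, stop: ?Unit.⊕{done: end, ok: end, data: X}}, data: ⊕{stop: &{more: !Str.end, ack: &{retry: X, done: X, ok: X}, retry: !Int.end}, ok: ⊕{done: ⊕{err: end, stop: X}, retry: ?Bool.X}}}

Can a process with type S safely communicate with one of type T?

YES

!Str ‖ ?Str  ok
  ?Str ‖ !Str  ok
    μX ‖ μX  ok (rec unchanged)
      &{retry,stop,data} ‖ ⊕{retry,stop,data}  ok labels match
        [retry]
          !Int ‖ ?Int  ok
            !Int ‖ ?Int  ok
              !Int ‖ ?Int  ok
                end ‖ end  ok
        [stop]
          &{err,done,stop} ‖ ⊕{err,done,stop}  ok labels match
            [err]
              ?Unit ‖ !Unit  ok
                ?Unit ‖ !Unit  ok
                  end ‖ end  ok
            [done]
              ?Int ‖ !Int  ok
                ?Bool ‖ !Bool  ok
                  end ‖ end  ok
            [stop]
              !Unit ‖ ?Unit  ok
                &{done,ok,data} ‖ ⊕{done,ok,data}  ok labels match
                  [done]
                    end ‖ end  ok
                  [ok]
                    end ‖ end  ok
                  [data]
                    X ‖ X  ok
        [data]
          &{stop,ok} ‖ ⊕{stop,ok}  ok labels match
            [stop]
              ⊕{more,ack,retry} ‖ &{more,ack,retry}  ok labels match
                [more]
                  ?Str ‖ !Str  ok
                    end ‖ end  ok
                [ack]
                  ⊕{retry,done,ok} ‖ &{retry,done,ok}  ok labels match
                    [retry]
                      X ‖ X  ok
                    [done]
                      X ‖ X  ok
                    [ok]
                      X ‖ X  ok
                [retry]
                  ?Int ‖ !Int  ok
                    end ‖ end  ok
            [ok]
              &{done,retry} ‖ ⊕{done,retry}  ok labels match
                [done]
                  &{err,stop} ‖ ⊕{err,stop}  ok labels match
                    [err]
                      end ‖ end  ok
                    [stop]
                      X ‖ X  ok
                [retry]
                  !Bool ‖ ?Bool  ok
                    X ‖ X  ok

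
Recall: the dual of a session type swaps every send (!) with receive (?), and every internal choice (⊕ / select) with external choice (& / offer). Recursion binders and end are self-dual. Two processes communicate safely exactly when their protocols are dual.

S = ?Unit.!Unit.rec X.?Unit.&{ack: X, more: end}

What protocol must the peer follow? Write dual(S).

?Unit → !Unit
  !Unit → ?Unit
    rec X → rec X  (binder kept)
      ?Unit → !Unit
        &{ack,more} → +{ack,more}  (external→internal)
          [ack]
            X ↦ X
          [more]
            end ↦ end

!Unit.?Unit.rec X.!Unit.+{ack: X, more: end}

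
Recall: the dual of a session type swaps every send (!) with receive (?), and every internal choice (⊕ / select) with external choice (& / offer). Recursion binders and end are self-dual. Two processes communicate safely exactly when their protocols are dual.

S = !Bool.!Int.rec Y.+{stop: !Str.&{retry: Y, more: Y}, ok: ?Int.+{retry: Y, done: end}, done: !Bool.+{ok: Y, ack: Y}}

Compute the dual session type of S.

!Bool → ?Bool
  !Int → ?Int
    rec Y → rec Y  (μ self-dual)
      +{stop,ok,done} → &{stop,ok,done}  (internal→external)
        [stop]
          !Str → ?Str
            &{retry,more} → +{retry,more}  (&→⊕)
              [retry]
                Y self-dual
              [more]
                Y self-dual
        [ok]
          ?Int → !Int
            +{retry,done} → &{retry,done}  (internal→external)
              [retry]
                Y self-dual
              [done]
                end self-dual
        [done]
          !Bool → ?Bool
            +{ok,ack} → &{ok,ack}  (internal→external)
              [ok]
                Y self-dual
              [ack]
                Y self-dual

?Bool.?Int.rec Y.&{stop: ?Str.+{retry: Y, more: Y}, ok: !Int.&{retry: Y, done: end}, done: ?Bool.&{ok: Y, ack: Y}}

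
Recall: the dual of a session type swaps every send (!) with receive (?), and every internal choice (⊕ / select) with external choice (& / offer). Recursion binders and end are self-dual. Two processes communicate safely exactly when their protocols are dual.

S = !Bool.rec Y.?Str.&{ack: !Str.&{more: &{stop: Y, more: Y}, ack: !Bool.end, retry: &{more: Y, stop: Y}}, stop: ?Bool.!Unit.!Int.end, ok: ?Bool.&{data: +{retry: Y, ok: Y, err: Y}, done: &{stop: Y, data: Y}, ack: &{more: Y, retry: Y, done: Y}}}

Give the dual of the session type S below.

?Bool.rec Y.!Str.+{ack: ?Str.+{more: +{stop: Y, more: Y}, ack: ?Bool.end, retry: +{more: Y, stop: Y}}, stop: !Bool.?Unit.?Int.end, ok: !Bool.+{data: &{retry: Y, ok: Y, err: Y}, done: +{stop: Y, data: Y}, ack: +{more: Y, retry: Y, done: Y}}}

!Bool → ?Bool
  rec Y → rec Y  (binder kept)
    ?Str → !Str
      &{ack,stop,ok} → +{ack,stop,ok}  (&→⊕)
        case ack:
          !Str → ?Str
            &{more,ack,retry} → +{more,ack,retry}  (&→⊕)
              case more:
                &{stop,more} → +{stop,more}  (&→⊕)
                  case stop:
                    Y self-dual
                  case more:
                    Y self-dual
              case ack:
                !Bool → ?Bool
                  end self-dual
              case retry:
                &{more,stop} → +{more,stop}  (&→⊕)
                  case more:
                    Y self-dual
                  case stop:
                    Y self-dual
        case stop:
          ?Bool → !Bool
            !Unit → ?Unit
              !Int → ?Int
                end self-dual
        case ok:
          ?Bool → !Bool
            &{data,done,ack} → +{data,done,ack}  (&→⊕)
              case data:
                +{retry,ok,err} → &{retry,ok,err}  (⊕→&)
                  case retry:
                    Y self-dual
                  case ok:
                    Y self-dual
                  case err:
                    Y self-dual
              case done:
                &{stop,data} → +{stop,data}  (&→⊕)
                  case stop:
                    Y self-dual
                  case data:
                    Y self-dual
              case ack:
                &{more,retry,done} → +{more,retry,done}  (&→⊕)
                  case more:
                    Y self-dual
                  case retry:
                    Y self-dual
                  case done:
                    Y self-dual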